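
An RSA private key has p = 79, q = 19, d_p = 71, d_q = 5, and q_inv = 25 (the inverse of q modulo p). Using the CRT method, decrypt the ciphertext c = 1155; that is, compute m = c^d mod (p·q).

895

m₁ = c^(d_p) mod p: c ≡ 49 (mod 79), and 49^71 mod 79 = 26.
m₂ = c^(d_q) mod q: c ≡ 15 (mod 19), and 15^5 mod 19 = 2.
h = q_inv·(m₁ − m₂) mod p = 25·(26 − 2) mod 79 = 47.
m = m₂ + h·q = 2 + 47·19 = 895.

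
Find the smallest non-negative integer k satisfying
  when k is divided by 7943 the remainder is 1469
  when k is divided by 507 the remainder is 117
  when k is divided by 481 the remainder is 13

279474

gcd(7943, 507) = 169 and 169 | (117 − 1469), so the pair is consistent; merging gives k ≡ 17355 (mod 23829), where 23829 = lcm(7943, 507).
gcd(23829, 481) = 13 and 13 | (13 − 17355), so the pair is consistent; merging gives k ≡ 279474 (mod 881673), where 881673 = lcm(23829, 481).
The solution is unique modulo lcm(7943, 507, 481) = 881673.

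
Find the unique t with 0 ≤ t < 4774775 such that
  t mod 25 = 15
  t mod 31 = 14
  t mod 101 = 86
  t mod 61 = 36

1480140

The moduli are pairwise coprime; N = 25·31·101·61 = 4774775.
N/25 = 190991; 190991 ≡ 16 (mod 25); 16·11 ≡ 1, so inverse 11.
N/31 = 154025; 154025 ≡ 17 (mod 31); 17·11 ≡ 1, so inverse 11.
N/101 = 47275; 47275 ≡ 7 (mod 101); 7·29 ≡ 1, so inverse 29.
N/61 = 78275; 78275 ≡ 12 (mod 61); 12·56 ≡ 1, so inverse 56.
t ≡ 15·190991·11 + 14·154025·11 + 86·47275·29 + 36·78275·56 = 330939615.
330939615 mod 4774775 = 1480140.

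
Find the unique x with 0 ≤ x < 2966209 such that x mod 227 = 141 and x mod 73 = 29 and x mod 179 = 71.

From x ≡ 141 (mod 227) write x = 141 + 227t. Substituting into x ≡ 29 (mod 73) gives 227t ≡ 34 (mod 73), and since 8⁻¹ ≡ 64 (mod 73), t ≡ 59. Hence x ≡ 141 + 227·59 = 13534 (mod 16571).
From x ≡ 13534 (mod 16571) write x = 13534 + 16571t. Substituting into x ≡ 71 (mod 179) gives 16571t ≡ 141 (mod 179), and since 103⁻¹ ≡ 73 (mod 179), t ≡ 90. Hence x ≡ 13534 + 16571·90 = 1504924 (mod 2966209).

1504924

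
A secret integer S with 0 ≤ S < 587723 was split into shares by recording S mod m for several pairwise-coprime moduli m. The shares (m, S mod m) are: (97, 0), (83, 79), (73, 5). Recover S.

The moduli are pairwise coprime; N = 97·83·73 = 587723.
N/97 = 6059; 6059 ≡ 45 (mod 97); 45·69 ≡ 1, so inverse 69.
N/83 = 7081; 7081 ≡ 26 (mod 83); 26·16 ≡ 1, so inverse 16.
N/73 = 8051; 8051 ≡ 21 (mod 73); 21·7 ≡ 1, so inverse 7.
S ≡ 0·6059·69 + 79·7081·16 + 5·8051·7 = 9232169.
9232169 mod 587723 = 416324.

416324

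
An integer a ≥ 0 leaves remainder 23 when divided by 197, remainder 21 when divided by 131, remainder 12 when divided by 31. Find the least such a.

696024

Combine the congruences pairwise.
From a ≡ 23 (mod 197) write a = 23 + 197t. Substituting into a ≡ 21 (mod 131) gives 197t ≡ 129 (mod 131), and since 66⁻¹ ≡ 2 (mod 131), t ≡ 127. Hence a ≡ 23 + 197·127 = 25042 (mod 25807).
From a ≡ 25042 (mod 25807) write a = 25042 + 25807t. Substituting into a ≡ 12 (mod 31) gives 25807t ≡ 18 (mod 31), and since 15⁻¹ ≡ 29 (mod 31), t ≡ 26. Hence a ≡ 25042 + 25807·26 = 696024 (mod 800017).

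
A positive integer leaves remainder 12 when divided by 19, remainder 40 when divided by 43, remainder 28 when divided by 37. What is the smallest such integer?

The moduli are pairwise coprime; M = 19·43·37 = 30229.
M/19 = 1591; 1591 ≡ 14 (mod 19); 14·15 ≡ 1, so inverse 15.
M/43 = 703; 703 ≡ 15 (mod 43); 15·23 ≡ 1, so inverse 23.
M/37 = 817; 817 ≡ 3 (mod 37); 3·25 ≡ 1, so inverse 25.
n ≡ 12·1591·15 + 40·703·23 + 28·817·25 = 1505040.
1505040 mod 30229 = 23819.

23819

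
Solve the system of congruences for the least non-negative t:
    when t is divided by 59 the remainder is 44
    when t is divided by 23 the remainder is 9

From t ≡ 44 (mod 59) write t = 44 + 59s. Substituting into t ≡ 9 (mod 23) gives 59s ≡ 11 (mod 23), and since 13⁻¹ ≡ 16 (mod 23), s ≡ 15. Hence t ≡ 44 + 59·15 = 929 (mod 1357).

929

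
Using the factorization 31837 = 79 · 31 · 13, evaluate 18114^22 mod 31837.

14559

Mod 79: 18114 ≡ 23; 23^22 ≡ 23 (mod 79).
Mod 31: 18114 ≡ 10; 10^22 ≡ 20 (mod 31).
Mod 13: 18114 ≡ 5; by Fermat, exponent reduces to 22 mod 12 = 10; 5^10 ≡ 12 (mod 13).
Combine by CRT: x ≡ 23 (mod 79), x ≡ 20 (mod 31), x ≡ 12 (mod 13) ⇒ x ≡ 14559 (mod 31837).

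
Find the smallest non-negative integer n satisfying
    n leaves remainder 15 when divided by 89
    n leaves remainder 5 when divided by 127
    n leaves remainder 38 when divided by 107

816234

The moduli are pairwise coprime; M = 89·127·107 = 1209421.
M/89 = 13589; 13589 ≡ 61 (mod 89); 61·54 ≡ 1, so inverse 54.
M/127 = 9523; 9523 ≡ 125 (mod 127); 125·63 ≡ 1, so inverse 63.
M/107 = 11303; 11303 ≡ 68 (mod 107); 68·96 ≡ 1, so inverse 96.
n ≡ 15·13589·54 + 5·9523·63 + 38·11303·96 = 55240179.
55240179 mod 1209421 = 816234.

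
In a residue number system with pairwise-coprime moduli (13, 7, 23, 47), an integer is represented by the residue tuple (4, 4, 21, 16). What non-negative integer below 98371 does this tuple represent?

42410

Combine the congruences pairwise.
From x ≡ 4 (mod 13) write x = 4 + 13t. Substituting into x ≡ 4 (mod 7) gives 13t ≡ 0 (mod 7), and since 6⁻¹ ≡ 6 (mod 7), t ≡ 0. Hence x ≡ 4 + 13·0 = 4 (mod 91).
From x ≡ 4 (mod 91) write x = 4 + 91t. Substituting into x ≡ 21 (mod 23) gives 91t ≡ 17 (mod 23), and since 22⁻¹ ≡ 22 (mod 23), t ≡ 6. Hence x ≡ 4 + 91·6 = 550 (mod 2093).
From x ≡ 550 (mod 2093) write x = 550 + 2093t. Substituting into x ≡ 16 (mod 47) gives 2093t ≡ 30 (mod 47), and since 25⁻¹ ≡ 32 (mod 47), t ≡ 20. Hence x ≡ 550 + 2093·20 = 42410 (mod 98371).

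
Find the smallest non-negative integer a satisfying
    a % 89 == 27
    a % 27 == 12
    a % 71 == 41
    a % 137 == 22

14140614

The moduli are pairwise coprime; N = 89·27·71·137 = 23373981.
N/89 = 262629; 262629 ≡ 79 (mod 89); 79·80 ≡ 1, so inverse 80.
N/27 = 865703; 865703 ≡ 2 (mod 27); 2·14 ≡ 1, so inverse 14.
N/71 = 329211; 329211 ≡ 55 (mod 71); 55·31 ≡ 1, so inverse 31.
N/137 = 170613; 170613 ≡ 48 (mod 137); 48·20 ≡ 1, so inverse 20.
a ≡ 27·262629·80 + 12·865703·14 + 41·329211·31 + 22·170613·20 = 1206213645.
1206213645 mod 23373981 = 14140614.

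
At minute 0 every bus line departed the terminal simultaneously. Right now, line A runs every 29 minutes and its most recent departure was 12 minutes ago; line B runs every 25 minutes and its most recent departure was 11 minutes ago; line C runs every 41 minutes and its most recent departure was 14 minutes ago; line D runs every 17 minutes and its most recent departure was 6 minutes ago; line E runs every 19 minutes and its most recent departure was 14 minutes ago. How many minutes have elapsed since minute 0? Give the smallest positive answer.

169836

The moduli are pairwise coprime; N = 29·25·41·17·19 = 9601175.
N/29 = 331075; 331075 ≡ 11 (mod 29); 11·8 ≡ 1, so inverse 8.
N/25 = 384047; 384047 ≡ 22 (mod 25); 22·8 ≡ 1, so inverse 8.
N/41 = 234175; 234175 ≡ 24 (mod 41); 24·12 ≡ 1, so inverse 12.
N/17 = 564775; 564775 ≡ 1 (mod 17), inverse 1.
N/19 = 505325; 505325 ≡ 1 (mod 19), inverse 1.
t ≡ 12·331075·8 + 11·384047·8 + 14·234175·12 + 6·564775·1 + 14·505325·1 = 115383936.
115383936 mod 9601175 = 169836.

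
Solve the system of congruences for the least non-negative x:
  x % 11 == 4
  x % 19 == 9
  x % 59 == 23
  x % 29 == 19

347120

From x ≡ 4 (mod 11) write x = 4 + 11t. Substituting into x ≡ 9 (mod 19) gives 11t ≡ 5 (mod 19), and since 11⁻¹ ≡ 7 (mod 19), t ≡ 16. Hence x ≡ 4 + 11·16 = 180 (mod 209).
From x ≡ 180 (mod 209) write x = 180 + 209t. Substituting into x ≡ 23 (mod 59) gives 209t ≡ 20 (mod 59), and since 32⁻¹ ≡ 24 (mod 59), t ≡ 8. Hence x ≡ 180 + 209·8 = 1852 (mod 12331).
From x ≡ 1852 (mod 12331) write x = 1852 + 12331t. Substituting into x ≡ 19 (mod 29) gives 12331t ≡ 23 (mod 29), and since 6⁻¹ ≡ 5 (mod 29), t ≡ 28. Hence x ≡ 1852 + 12331·28 = 347120 (mod 357599).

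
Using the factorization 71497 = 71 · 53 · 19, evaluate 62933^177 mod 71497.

66830

Mod 71: 62933 ≡ 27; by Fermat, exponent reduces to 177 mod 70 = 37; 27^37 ≡ 19 (mod 71).
Mod 53: 62933 ≡ 22; by Fermat, exponent reduces to 177 mod 52 = 21; 22^21 ≡ 50 (mod 53).
Mod 19: 62933 ≡ 5; by Fermat, exponent reduces to 177 mod 18 = 15; 5^15 ≡ 7 (mod 19).
Combine by CRT: x ≡ 19 (mod 71), x ≡ 50 (mod 53), x ≡ 7 (mod 19) ⇒ x ≡ 66830 (mod 71497).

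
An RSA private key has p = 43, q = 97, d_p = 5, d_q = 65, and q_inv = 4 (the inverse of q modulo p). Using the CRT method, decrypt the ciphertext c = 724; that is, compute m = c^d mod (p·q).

m₁ = c^(d_p) mod p: c ≡ 36 (mod 43), and 36^5 mod 43 = 6.
m₂ = c^(d_q) mod q: c ≡ 45 (mod 97), and 45^65 mod 97 = 45.
h = q_inv·(m₁ − m₂) mod p = 4·(6 − 45) mod 43 = 16.
m = m₂ + h·q = 45 + 16·97 = 1597.

1597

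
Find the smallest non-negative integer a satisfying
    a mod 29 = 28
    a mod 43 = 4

434

Combine the congruences pairwise.
From a ≡ 28 (mod 29) write a = 28 + 29t. Substituting into a ≡ 4 (mod 43) gives 29t ≡ 19 (mod 43), and since 29⁻¹ ≡ 3 (mod 43), t ≡ 14. Hence a ≡ 28 + 29·14 = 434 (mod 1247).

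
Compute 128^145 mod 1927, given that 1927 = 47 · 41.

337

Mod 47: 128 ≡ 34; by Fermat, exponent reduces to 145 mod 46 = 7; 34^7 ≡ 8 (mod 47).
Mod 41: 128 ≡ 5; by Fermat, exponent reduces to 145 mod 40 = 25; 5^25 ≡ 9 (mod 41).
Combine by CRT: x ≡ 8 (mod 47), x ≡ 9 (mod 41) ⇒ x ≡ 337 (mod 1927).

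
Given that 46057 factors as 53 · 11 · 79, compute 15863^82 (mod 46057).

27853

Mod 53: 15863 ≡ 16; by Fermat, exponent reduces to 82 mod 52 = 30; 16^30 ≡ 28 (mod 53).
Mod 11: 15863 ≡ 1; by Fermat, exponent reduces to 82 mod 10 = 2; 1^2 ≡ 1 (mod 11).
Mod 79: 15863 ≡ 63; by Fermat, exponent reduces to 82 mod 78 = 4; 63^4 ≡ 45 (mod 79).
Combine by CRT: x ≡ 28 (mod 53), x ≡ 1 (mod 11), x ≡ 45 (mod 79) ⇒ x ≡ 27853 (mod 46057).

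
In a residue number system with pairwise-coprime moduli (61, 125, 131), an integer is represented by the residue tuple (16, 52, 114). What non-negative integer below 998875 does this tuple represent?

The moduli are pairwise coprime; N = 61·125·131 = 998875.
N/61 = 16375; 16375 ≡ 27 (mod 61); 27·52 ≡ 1, so inverse 52.
N/125 = 7991; 7991 ≡ 116 (mod 125); 116·111 ≡ 1, so inverse 111.
N/131 = 7625; 7625 ≡ 27 (mod 131); 27·34 ≡ 1, so inverse 34.
x ≡ 16·16375·52 + 52·7991·111 + 114·7625·34 = 89302552.
89302552 mod 998875 = 402677.

402677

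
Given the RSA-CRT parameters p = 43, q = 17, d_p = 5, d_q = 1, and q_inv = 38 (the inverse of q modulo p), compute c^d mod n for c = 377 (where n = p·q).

190

m₁ = c^(d_p) mod p: c ≡ 33 (mod 43), and 33^5 mod 43 = 18.
m₂ = c^(d_q) mod q: c ≡ 3 (mod 17), and 3^1 mod 17 = 3.
h = q_inv·(m₁ − m₂) mod p = 38·(18 − 3) mod 43 = 11.
m = m₂ + h·q = 3 + 11·17 = 190.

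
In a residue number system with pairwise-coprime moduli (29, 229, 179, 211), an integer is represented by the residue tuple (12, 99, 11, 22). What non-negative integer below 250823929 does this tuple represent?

The moduli are pairwise coprime; N = 29·229·179·211 = 250823929.
N/29 = 8649101; 8649101 ≡ 25 (mod 29); 25·7 ≡ 1, so inverse 7.
N/229 = 1095301; 1095301 ≡ 223 (mod 229); 223·38 ≡ 1, so inverse 38.
N/179 = 1401251; 1401251 ≡ 39 (mod 179); 39·101 ≡ 1, so inverse 101.
N/211 = 1188739; 1188739 ≡ 176 (mod 211); 176·6 ≡ 1, so inverse 6.
x ≡ 12·8649101·7 + 99·1095301·38 + 11·1401251·101 + 22·1188739·6 = 6560750255.
6560750255 mod 250823929 = 39328101.

39328101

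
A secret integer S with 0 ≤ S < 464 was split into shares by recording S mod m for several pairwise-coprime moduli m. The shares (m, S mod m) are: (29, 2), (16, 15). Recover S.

Combine the congruences pairwise.
From S ≡ 2 (mod 29) write S = 2 + 29t. Substituting into S ≡ 15 (mod 16) gives 29t ≡ 13 (mod 16), and since 13⁻¹ ≡ 5 (mod 16), t ≡ 1. Hence S ≡ 2 + 29·1 = 31 (mod 464).

31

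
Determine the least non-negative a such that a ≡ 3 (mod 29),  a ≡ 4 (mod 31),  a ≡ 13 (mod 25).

438

From a ≡ 3 (mod 29) write a = 3 + 29t. Substituting into a ≡ 4 (mod 31) gives 29t ≡ 1 (mod 31), and since 29⁻¹ ≡ 15 (mod 31), t ≡ 15. Hence a ≡ 3 + 29·15 = 438 (mod 899).
From a ≡ 438 (mod 899) write a = 438 + 899t. Substituting into a ≡ 13 (mod 25) gives 899t ≡ 0 (mod 25), and since 24⁻¹ ≡ 24 (mod 25), t ≡ 0. Hence a ≡ 438 + 899·0 = 438 (mod 22475).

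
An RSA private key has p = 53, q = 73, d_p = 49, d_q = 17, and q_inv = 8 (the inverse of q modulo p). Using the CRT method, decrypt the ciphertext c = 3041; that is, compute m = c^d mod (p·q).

m₁ = c^(d_p) mod p: c ≡ 20 (mod 53), and 20^49 mod 53 = 35.
m₂ = c^(d_q) mod q: c ≡ 48 (mod 73), and 48^17 mod 73 = 38.
h = q_inv·(m₁ − m₂) mod p = 8·(35 − 38) mod 53 = 29.
m = m₂ + h·q = 38 + 29·73 = 2155.

2155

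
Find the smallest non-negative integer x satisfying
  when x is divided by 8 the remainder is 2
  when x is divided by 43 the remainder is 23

66

Combine the congruences pairwise.
From x ≡ 2 (mod 8) write x = 2 + 8t. Substituting into x ≡ 23 (mod 43) gives 8t ≡ 21 (mod 43), and since 8⁻¹ ≡ 27 (mod 43), t ≡ 8. Hence x ≡ 2 + 8·8 = 66 (mod 344).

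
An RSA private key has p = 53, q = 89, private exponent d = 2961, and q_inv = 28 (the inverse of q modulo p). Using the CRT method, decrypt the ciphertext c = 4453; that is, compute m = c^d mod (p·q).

d_p = d mod (p−1) = 2961 mod 52 = 49; d_q = d mod (q−1) = 57.
m₁ = c^(d_p) mod p: c ≡ 1 (mod 53), and 1^49 mod 53 = 1.
m₂ = c^(d_q) mod q: c ≡ 3 (mod 89), and 3^57 mod 89 = 23.
h = q_inv·(m₁ − m₂) mod p = 28·(1 − 23) mod 53 = 20.
m = m₂ + h·q = 23 + 20·89 = 1803.

1803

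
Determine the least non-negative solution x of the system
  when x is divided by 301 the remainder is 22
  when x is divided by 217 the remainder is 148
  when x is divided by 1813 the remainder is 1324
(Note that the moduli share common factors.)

Combine the congruences pairwise.
gcd(301, 217) = 7 and 7 | (148 − 22), so the pair is consistent; merging gives x ≡ 5139 (mod 9331), where 9331 = lcm(301, 217).
gcd(9331, 1813) = 7 and 7 | (1324 − 5139), so the pair is consistent; merging gives x ≡ 443696 (mod 2416729), where 2416729 = lcm(9331, 1813).
The solution is unique modulo lcm(301, 217, 1813) = 2416729.

443696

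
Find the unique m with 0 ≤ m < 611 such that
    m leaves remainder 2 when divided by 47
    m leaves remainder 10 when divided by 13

49

From m ≡ 2 (mod 47) write m = 2 + 47t. Substituting into m ≡ 10 (mod 13) gives 47t ≡ 8 (mod 13), and since 8⁻¹ ≡ 5 (mod 13), t ≡ 1. Hence m ≡ 2 + 47·1 = 49 (mod 611).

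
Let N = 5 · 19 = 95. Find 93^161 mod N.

28

Mod 5: 93 ≡ 3; by Fermat, exponent reduces to 161 mod 4 = 1; 3^1 ≡ 3 (mod 5).
Mod 19: 93 ≡ 17; by Fermat, exponent reduces to 161 mod 18 = 17; 17^17 ≡ 9 (mod 19).
Combine by CRT: x ≡ 3 (mod 5), x ≡ 9 (mod 19) ⇒ x ≡ 28 (mod 95).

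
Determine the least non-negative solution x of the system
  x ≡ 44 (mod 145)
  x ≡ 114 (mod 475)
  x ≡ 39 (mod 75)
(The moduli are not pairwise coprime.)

37164

gcd(145, 475) = 5 and 5 | (114 − 44), so the pair is consistent; merging gives x ≡ 9614 (mod 13775), where 13775 = lcm(145, 475).
gcd(13775, 75) = 25 and 25 | (39 − 9614), so the pair is consistent; merging gives x ≡ 37164 (mod 41325), where 41325 = lcm(13775, 75).
The solution is unique modulo lcm(145, 475, 75) = 41325.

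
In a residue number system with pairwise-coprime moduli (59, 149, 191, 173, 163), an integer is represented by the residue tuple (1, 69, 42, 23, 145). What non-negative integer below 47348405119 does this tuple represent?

1240013680

Combine the congruences pairwise.
From x ≡ 1 (mod 59) write x = 1 + 59t. Substituting into x ≡ 69 (mod 149) gives 59t ≡ 68 (mod 149), and since 59⁻¹ ≡ 48 (mod 149), t ≡ 135. Hence x ≡ 1 + 59·135 = 7966 (mod 8791).
From x ≡ 7966 (mod 8791) write x = 7966 + 8791t. Substituting into x ≡ 42 (mod 191) gives 8791t ≡ 98 (mod 191), and since 5⁻¹ ≡ 153 (mod 191), t ≡ 96. Hence x ≡ 7966 + 8791·96 = 851902 (mod 1679081).
From x ≡ 851902 (mod 1679081) write x = 851902 + 1679081t. Substituting into x ≡ 23 (mod 173) gives 1679081t ≡ 146 (mod 173), and since 116⁻¹ ≡ 88 (mod 173), t ≡ 46. Hence x ≡ 851902 + 1679081·46 = 78089628 (mod 290481013).
From x ≡ 78089628 (mod 290481013) write x = 78089628 + 290481013t. Substituting into x ≡ 145 (mod 163) gives 290481013t ≡ 68 (mod 163), and since 17⁻¹ ≡ 48 (mod 163), t ≡ 4. Hence x ≡ 78089628 + 290481013·4 = 1240013680 (mod 47348405119).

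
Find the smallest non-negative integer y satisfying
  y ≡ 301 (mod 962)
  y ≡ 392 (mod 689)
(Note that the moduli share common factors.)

gcd(962, 689) = 13 and 13 | (392 − 301), so the pair is consistent; merging gives y ≡ 17617 (mod 50986), where 50986 = lcm(962, 689).
The solution is unique modulo lcm(962, 689) = 50986.

17617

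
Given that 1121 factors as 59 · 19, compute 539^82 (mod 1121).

159

Mod 59: 539 ≡ 8; by Fermat, exponent reduces to 82 mod 58 = 24; 8^24 ≡ 41 (mod 59).
Mod 19: 539 ≡ 7; by Fermat, exponent reduces to 82 mod 18 = 10; 7^10 ≡ 7 (mod 19).
Combine by CRT: x ≡ 41 (mod 59), x ≡ 7 (mod 19) ⇒ x ≡ 159 (mod 1121).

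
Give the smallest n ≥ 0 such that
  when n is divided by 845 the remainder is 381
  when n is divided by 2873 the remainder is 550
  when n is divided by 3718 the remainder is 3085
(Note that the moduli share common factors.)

307961

gcd(845, 2873) = 169 and 169 | (550 − 381), so the pair is consistent; merging gives n ≡ 6296 (mod 14365), where 14365 = lcm(845, 2873).
gcd(14365, 3718) = 169 and 169 | (3085 − 6296), so the pair is consistent; merging gives n ≡ 307961 (mod 316030), where 316030 = lcm(14365, 3718).
The solution is unique modulo lcm(845, 2873, 3718) = 316030.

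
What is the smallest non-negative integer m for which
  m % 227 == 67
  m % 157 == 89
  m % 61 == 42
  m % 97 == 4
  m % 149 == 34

5816022228

The moduli are pairwise coprime; N = 227·157·61·97·149 = 31420518487.
N/227 = 138416381; 138416381 ≡ 180 (mod 227); 180·198 ≡ 1, so inverse 198.
N/157 = 200130691; 200130691 ≡ 122 (mod 157); 122·148 ≡ 1, so inverse 148.
N/61 = 515090467; 515090467 ≡ 1 (mod 61), inverse 1.
N/97 = 323922871; 323922871 ≡ 4 (mod 97); 4·73 ≡ 1, so inverse 73.
N/149 = 210875963; 210875963 ≡ 137 (mod 149); 137·62 ≡ 1, so inverse 62.
m ≡ 67·138416381·198 + 89·200130691·148 + 42·515090467·1 + 4·323922871·73 + 34·210875963·62 = 5033098980148.
5033098980148 mod 31420518487 = 5816022228.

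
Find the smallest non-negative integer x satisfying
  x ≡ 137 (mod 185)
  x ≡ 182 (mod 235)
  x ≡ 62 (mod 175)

Combine the congruences pairwise.
gcd(185, 235) = 5 and 5 | (182 − 137), so the pair is consistent; merging gives x ≡ 6057 (mod 8695), where 8695 = lcm(185, 235).
gcd(8695, 175) = 5 and 5 | (62 − 6057), so the pair is consistent; merging gives x ≡ 40837 (mod 304325), where 304325 = lcm(8695, 175).
The solution is unique modulo lcm(185, 235, 175) = 304325.

40837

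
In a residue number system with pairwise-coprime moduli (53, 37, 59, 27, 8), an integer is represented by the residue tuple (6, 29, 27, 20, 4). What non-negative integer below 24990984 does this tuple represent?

8419268

Combine the congruences pairwise.
From x ≡ 6 (mod 53) write x = 6 + 53t. Substituting into x ≡ 29 (mod 37) gives 53t ≡ 23 (mod 37), and since 16⁻¹ ≡ 7 (mod 37), t ≡ 13. Hence x ≡ 6 + 53·13 = 695 (mod 1961).
From x ≡ 695 (mod 1961) write x = 695 + 1961t. Substituting into x ≡ 27 (mod 59) gives 1961t ≡ 40 (mod 59), and since 14⁻¹ ≡ 38 (mod 59), t ≡ 45. Hence x ≡ 695 + 1961·45 = 88940 (mod 115699).
From x ≡ 88940 (mod 115699) write x = 88940 + 115699t. Substituting into x ≡ 20 (mod 27) gives 115699t ≡ 18 (mod 27), and since 4⁻¹ ≡ 7 (mod 27), t ≡ 18. Hence x ≡ 88940 + 115699·18 = 2171522 (mod 3123873).
From x ≡ 2171522 (mod 3123873) write x = 2171522 + 3123873t. Substituting into x ≡ 4 (mod 8) gives 3123873t ≡ 2 (mod 8), and since 1⁻¹ ≡ 1 (mod 8), t ≡ 2. Hence x ≡ 2171522 + 3123873·2 = 8419268 (mod 24990984).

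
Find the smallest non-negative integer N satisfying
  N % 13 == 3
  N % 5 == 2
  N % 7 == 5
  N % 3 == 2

The moduli are pairwise coprime; M = 13·5·7·3 = 1365.
M/13 = 105; 105 ≡ 1 (mod 13), inverse 1.
M/5 = 273; 273 ≡ 3 (mod 5); 3·2 ≡ 1, so inverse 2.
M/7 = 195; 195 ≡ 6 (mod 7); 6·6 ≡ 1, so inverse 6.
M/3 = 455; 455 ≡ 2 (mod 3); 2·2 ≡ 1, so inverse 2.
N ≡ 3·105·1 + 2·273·2 + 5·195·6 + 2·455·2 = 9077.
9077 mod 1365 = 887.

887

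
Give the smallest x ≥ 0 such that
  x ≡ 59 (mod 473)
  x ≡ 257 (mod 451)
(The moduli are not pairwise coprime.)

Combine the congruences pairwise.
gcd(473, 451) = 11 and 11 | (257 − 59), so the pair is consistent; merging gives x ≡ 4316 (mod 19393), where 19393 = lcm(473, 451).
The solution is unique modulo lcm(473, 451) = 19393.

4316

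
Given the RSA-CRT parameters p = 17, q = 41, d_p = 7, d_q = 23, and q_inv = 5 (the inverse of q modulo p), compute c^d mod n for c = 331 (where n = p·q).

219

m₁ = c^(d_p) mod p: c ≡ 8 (mod 17), and 8^7 mod 17 = 15.
m₂ = c^(d_q) mod q: c ≡ 3 (mod 41), and 3^23 mod 41 = 14.
h = q_inv·(m₁ − m₂) mod p = 5·(15 − 14) mod 17 = 5.
m = m₂ + h·q = 14 + 5·41 = 219.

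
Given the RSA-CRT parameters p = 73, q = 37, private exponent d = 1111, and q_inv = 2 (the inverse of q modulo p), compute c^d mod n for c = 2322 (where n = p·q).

d_p = d mod (p−1) = 1111 mod 72 = 31; d_q = d mod (q−1) = 31.
m₁ = c^(d_p) mod p: c ≡ 59 (mod 73), and 59^31 mod 73 = 31.
m₂ = c^(d_q) mod q: c ≡ 28 (mod 37), and 28^31 mod 37 = 25.
h = q_inv·(m₁ − m₂) mod p = 2·(31 − 25) mod 73 = 12.
m = m₂ + h·q = 25 + 12·37 = 469.

469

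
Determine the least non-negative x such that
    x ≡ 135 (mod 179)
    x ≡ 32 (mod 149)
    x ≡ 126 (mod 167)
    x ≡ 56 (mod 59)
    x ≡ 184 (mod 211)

The moduli are pairwise coprime; N = 179·149·167·59·211 = 55448555593.
N/179 = 309768467; 309768467 ≡ 17 (mod 179); 17·158 ≡ 1, so inverse 158.
N/149 = 372137957; 372137957 ≡ 27 (mod 149); 27·138 ≡ 1, so inverse 138.
N/167 = 332027279; 332027279 ≡ 50 (mod 167); 50·157 ≡ 1, so inverse 157.
N/59 = 939806027; 939806027 ≡ 42 (mod 59); 42·52 ≡ 1, so inverse 52.
N/211 = 262789363; 262789363 ≡ 46 (mod 211); 46·78 ≡ 1, so inverse 78.
x ≡ 135·309768467·158 + 32·372137957·138 + 126·332027279·157 + 56·939806027·52 + 184·262789363·78 = 21327154340800.
21327154340800 mod 55448555593 = 34908993088.

34908993088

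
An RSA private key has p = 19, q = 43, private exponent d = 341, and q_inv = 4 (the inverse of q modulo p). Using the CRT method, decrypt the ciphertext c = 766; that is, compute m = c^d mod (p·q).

643

d_p = d mod (p−1) = 341 mod 18 = 17; d_q = d mod (q−1) = 5.
m₁ = c^(d_p) mod p: c ≡ 6 (mod 19), and 6^17 mod 19 = 16.
m₂ = c^(d_q) mod q: c ≡ 35 (mod 43), and 35^5 mod 43 = 41.
h = q_inv·(m₁ − m₂) mod p = 4·(16 − 41) mod 19 = 14.
m = m₂ + h·q = 41 + 14·43 = 643.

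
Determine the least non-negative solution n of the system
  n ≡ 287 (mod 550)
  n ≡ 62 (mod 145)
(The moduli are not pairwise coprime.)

12387

gcd(550, 145) = 5 and 5 | (62 − 287), so the pair is consistent; merging gives n ≡ 12387 (mod 15950), where 15950 = lcm(550, 145).
The solution is unique modulo lcm(550, 145) = 15950.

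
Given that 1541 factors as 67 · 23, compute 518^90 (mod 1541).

Mod 67: 518 ≡ 49; by Fermat, exponent reduces to 90 mod 66 = 24; 49^24 ≡ 62 (mod 67).
Mod 23: 518 ≡ 12; by Fermat, exponent reduces to 90 mod 22 = 2; 12^2 ≡ 6 (mod 23).
Combine by CRT: x ≡ 62 (mod 67), x ≡ 6 (mod 23) ⇒ x ≡ 397 (mod 1541).

397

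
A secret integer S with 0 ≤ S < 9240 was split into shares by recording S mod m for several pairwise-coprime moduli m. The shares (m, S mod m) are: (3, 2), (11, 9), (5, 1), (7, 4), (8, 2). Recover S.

746

The moduli are pairwise coprime; N = 3·11·5·7·8 = 9240.
N/3 = 3080; 3080 ≡ 2 (mod 3); 2·2 ≡ 1, so inverse 2.
N/11 = 840; 840 ≡ 4 (mod 11); 4·3 ≡ 1, so inverse 3.
N/5 = 1848; 1848 ≡ 3 (mod 5); 3·2 ≡ 1, so inverse 2.
N/7 = 1320; 1320 ≡ 4 (mod 7); 4·2 ≡ 1, so inverse 2.
N/8 = 1155; 1155 ≡ 3 (mod 8); 3·3 ≡ 1, so inverse 3.
S ≡ 2·3080·2 + 9·840·3 + 1·1848·2 + 4·1320·2 + 2·1155·3 = 56186.
56186 mod 9240 = 746.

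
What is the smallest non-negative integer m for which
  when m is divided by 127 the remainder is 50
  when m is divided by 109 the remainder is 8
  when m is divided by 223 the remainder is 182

The moduli are pairwise coprime; N = 127·109·223 = 3086989.
N/127 = 24307; 24307 ≡ 50 (mod 127); 50·94 ≡ 1, so inverse 94.
N/109 = 28321; 28321 ≡ 90 (mod 109); 90·86 ≡ 1, so inverse 86.
N/223 = 13843; 13843 ≡ 17 (mod 223); 17·105 ≡ 1, so inverse 105.
m ≡ 50·24307·94 + 8·28321·86 + 182·13843·105 = 398267478.
398267478 mod 3086989 = 45897.

45897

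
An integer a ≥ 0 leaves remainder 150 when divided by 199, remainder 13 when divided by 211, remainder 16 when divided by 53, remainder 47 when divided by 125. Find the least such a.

74914297

The moduli are pairwise coprime; N = 199·211·53·125 = 278177125.
N/199 = 1397875; 1397875 ≡ 99 (mod 199); 99·197 ≡ 1, so inverse 197.
N/211 = 1318375; 1318375 ≡ 47 (mod 211); 47·9 ≡ 1, so inverse 9.
N/53 = 5248625; 5248625 ≡ 35 (mod 53); 35·50 ≡ 1, so inverse 50.
N/125 = 2225417; 2225417 ≡ 42 (mod 125); 42·3 ≡ 1, so inverse 3.
a ≡ 150·1397875·197 + 13·1318375·9 + 16·5248625·50 + 47·2225417·3 = 45974139922.
45974139922 mod 278177125 = 74914297.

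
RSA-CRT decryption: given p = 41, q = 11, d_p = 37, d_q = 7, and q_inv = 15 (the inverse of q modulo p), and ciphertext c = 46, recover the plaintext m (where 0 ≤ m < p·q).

62

m₁ = c^(d_p) mod p: c ≡ 5 (mod 41), and 5^37 mod 41 = 21.
m₂ = c^(d_q) mod q: c ≡ 2 (mod 11), and 2^7 mod 11 = 7.
h = q_inv·(m₁ − m₂) mod p = 15·(21 − 7) mod 41 = 5.
m = m₂ + h·q = 7 + 5·11 = 62.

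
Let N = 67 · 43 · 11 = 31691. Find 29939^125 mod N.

26707

Mod 67: 29939 ≡ 57; by Fermat, exponent reduces to 125 mod 66 = 59; 57^59 ≡ 41 (mod 67).
Mod 43: 29939 ≡ 11; by Fermat, exponent reduces to 125 mod 42 = 41; 11^41 ≡ 4 (mod 43).
Mod 11: 29939 ≡ 8; by Fermat, exponent reduces to 125 mod 10 = 5; 8^5 ≡ 10 (mod 11).
Combine by CRT: x ≡ 41 (mod 67), x ≡ 4 (mod 43), x ≡ 10 (mod 11) ⇒ x ≡ 26707 (mod 31691).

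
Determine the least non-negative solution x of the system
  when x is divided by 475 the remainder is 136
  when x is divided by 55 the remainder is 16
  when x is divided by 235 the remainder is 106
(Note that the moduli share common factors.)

86586

gcd(475, 55) = 5 and 5 | (16 − 136), so the pair is consistent; merging gives x ≡ 2986 (mod 5225), where 5225 = lcm(475, 55).
gcd(5225, 235) = 5 and 5 | (106 − 2986), so the pair is consistent; merging gives x ≡ 86586 (mod 245575), where 245575 = lcm(5225, 235).
The solution is unique modulo lcm(475, 55, 235) = 245575.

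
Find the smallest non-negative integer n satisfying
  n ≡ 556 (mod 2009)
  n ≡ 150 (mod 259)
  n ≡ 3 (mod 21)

gcd(2009, 259) = 7 and 7 | (150 − 556), so the pair is consistent; merging gives n ≡ 54799 (mod 74333), where 74333 = lcm(2009, 259).
gcd(74333, 21) = 7 and 7 | (3 − 54799), so the pair is consistent; merging gives n ≡ 129132 (mod 222999), where 222999 = lcm(74333, 21).
The solution is unique modulo lcm(2009, 259, 21) = 222999.

129132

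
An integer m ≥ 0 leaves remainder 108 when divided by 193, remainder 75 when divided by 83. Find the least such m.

From m ≡ 108 (mod 193) write m = 108 + 193t. Substituting into m ≡ 75 (mod 83) gives 193t ≡ 50 (mod 83), and since 27⁻¹ ≡ 40 (mod 83), t ≡ 8. Hence m ≡ 108 + 193·8 = 1652 (mod 16019).

1652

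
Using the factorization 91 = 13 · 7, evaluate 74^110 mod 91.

Mod 13: 74 ≡ 9; by Fermat, exponent reduces to 110 mod 12 = 2; 9^2 ≡ 3 (mod 13).
Mod 7: 74 ≡ 4; by Fermat, exponent reduces to 110 mod 6 = 2; 4^2 ≡ 2 (mod 7).
Combine by CRT: x ≡ 3 (mod 13), x ≡ 2 (mod 7) ⇒ x ≡ 16 (mod 91).

16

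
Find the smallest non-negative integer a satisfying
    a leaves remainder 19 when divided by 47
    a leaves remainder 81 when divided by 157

395

From a ≡ 19 (mod 47) write a = 19 + 47t. Substituting into a ≡ 81 (mod 157) gives 47t ≡ 62 (mod 157), and since 47⁻¹ ≡ 147 (mod 157), t ≡ 8. Hence a ≡ 19 + 47·8 = 395 (mod 7379).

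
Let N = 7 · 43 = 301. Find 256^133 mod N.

130

Mod 7: 256 ≡ 4; by Fermat, exponent reduces to 133 mod 6 = 1; 4^1 ≡ 4 (mod 7).
Mod 43: 256 ≡ 41; by Fermat, exponent reduces to 133 mod 42 = 7; 41^7 ≡ 1 (mod 43).
Combine by CRT: x ≡ 4 (mod 7), x ≡ 1 (mod 43) ⇒ x ≡ 130 (mod 301).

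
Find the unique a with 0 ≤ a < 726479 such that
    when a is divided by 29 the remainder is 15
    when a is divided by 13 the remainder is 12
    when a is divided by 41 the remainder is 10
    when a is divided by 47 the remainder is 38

480284

The moduli are pairwise coprime; N = 29·13·41·47 = 726479.
N/29 = 25051; 25051 ≡ 24 (mod 29); 24·23 ≡ 1, so inverse 23.
N/13 = 55883; 55883 ≡ 9 (mod 13); 9·3 ≡ 1, so inverse 3.
N/41 = 17719; 17719 ≡ 7 (mod 41); 7·6 ≡ 1, so inverse 6.
N/47 = 15457; 15457 ≡ 41 (mod 47); 41·39 ≡ 1, so inverse 39.
a ≡ 15·25051·23 + 12·55883·3 + 10·17719·6 + 38·15457·39 = 34624797.
34624797 mod 726479 = 480284.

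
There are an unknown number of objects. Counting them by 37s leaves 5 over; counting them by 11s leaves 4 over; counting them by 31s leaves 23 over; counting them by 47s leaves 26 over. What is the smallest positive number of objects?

The moduli are pairwise coprime; M = 37·11·31·47 = 592999.
M/37 = 16027; 16027 ≡ 6 (mod 37); 6·31 ≡ 1, so inverse 31.
M/11 = 53909; 53909 ≡ 9 (mod 11); 9·5 ≡ 1, so inverse 5.
M/31 = 19129; 19129 ≡ 2 (mod 31); 2·16 ≡ 1, so inverse 16.
M/47 = 12617; 12617 ≡ 21 (mod 47); 21·9 ≡ 1, so inverse 9.
N ≡ 5·16027·31 + 4·53909·5 + 23·19129·16 + 26·12617·9 = 13554215.
13554215 mod 592999 = 508237.

508237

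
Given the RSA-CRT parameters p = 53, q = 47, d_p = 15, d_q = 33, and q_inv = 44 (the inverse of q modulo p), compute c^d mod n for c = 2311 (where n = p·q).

457

m₁ = c^(d_p) mod p: c ≡ 32 (mod 53), and 32^15 mod 53 = 33.
m₂ = c^(d_q) mod q: c ≡ 8 (mod 47), and 8^33 mod 47 = 34.
h = q_inv·(m₁ − m₂) mod p = 44·(33 − 34) mod 53 = 9.
m = m₂ + h·q = 34 + 9·47 = 457.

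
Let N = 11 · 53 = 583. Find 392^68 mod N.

526

Mod 11: 392 ≡ 7; by Fermat, exponent reduces to 68 mod 10 = 8; 7^8 ≡ 9 (mod 11).
Mod 53: 392 ≡ 21; by Fermat, exponent reduces to 68 mod 52 = 16; 21^16 ≡ 49 (mod 53).
Combine by CRT: x ≡ 9 (mod 11), x ≡ 49 (mod 53) ⇒ x ≡ 526 (mod 583).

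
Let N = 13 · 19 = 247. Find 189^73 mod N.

189

Mod 13: 189 ≡ 7; by Fermat, exponent reduces to 73 mod 12 = 1; 7^1 ≡ 7 (mod 13).
Mod 19: 189 ≡ 18; by Fermat, exponent reduces to 73 mod 18 = 1; 18^1 ≡ 18 (mod 19).
Combine by CRT: x ≡ 7 (mod 13), x ≡ 18 (mod 19) ⇒ x ≡ 189 (mod 247).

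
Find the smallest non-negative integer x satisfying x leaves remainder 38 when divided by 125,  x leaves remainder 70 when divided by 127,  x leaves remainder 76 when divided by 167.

2172913

The moduli are pairwise coprime; N = 125·127·167 = 2651125.
N/125 = 21209; 21209 ≡ 84 (mod 125); 84·64 ≡ 1, so inverse 64.
N/127 = 20875; 20875 ≡ 47 (mod 127); 47·100 ≡ 1, so inverse 100.
N/167 = 15875; 15875 ≡ 10 (mod 167); 10·117 ≡ 1, so inverse 117.
x ≡ 38·21209·64 + 70·20875·100 + 76·15875·117 = 338865788.
338865788 mod 2651125 = 2172913.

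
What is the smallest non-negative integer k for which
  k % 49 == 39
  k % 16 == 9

137

Combine the congruences pairwise.
From k ≡ 39 (mod 49) write k = 39 + 49t. Substituting into k ≡ 9 (mod 16) gives 49t ≡ 2 (mod 16), and since 1⁻¹ ≡ 1 (mod 16), t ≡ 2. Hence k ≡ 39 + 49·2 = 137 (mod 784).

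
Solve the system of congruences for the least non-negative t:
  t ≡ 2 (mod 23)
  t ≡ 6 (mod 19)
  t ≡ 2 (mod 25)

9202

The moduli are pairwise coprime; N = 23·19·25 = 10925.
N/23 = 475; 475 ≡ 15 (mod 23); 15·20 ≡ 1, so inverse 20.
N/19 = 575; 575 ≡ 5 (mod 19); 5·4 ≡ 1, so inverse 4.
N/25 = 437; 437 ≡ 12 (mod 25); 12·23 ≡ 1, so inverse 23.
t ≡ 2·475·20 + 6·575·4 + 2·437·23 = 52902.
52902 mod 10925 = 9202.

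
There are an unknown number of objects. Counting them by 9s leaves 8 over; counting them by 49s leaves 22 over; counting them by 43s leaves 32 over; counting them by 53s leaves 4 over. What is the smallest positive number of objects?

From N ≡ 8 (mod 9) write N = 8 + 9t. Substituting into N ≡ 22 (mod 49) gives 9t ≡ 14 (mod 49), and since 9⁻¹ ≡ 11 (mod 49), t ≡ 7. Hence N ≡ 8 + 9·7 = 71 (mod 441).
From N ≡ 71 (mod 441) write N = 71 + 441t. Substituting into N ≡ 32 (mod 43) gives 441t ≡ 4 (mod 43), and since 11⁻¹ ≡ 4 (mod 43), t ≡ 16. Hence N ≡ 71 + 441·16 = 7127 (mod 18963).
From N ≡ 7127 (mod 18963) write N = 7127 + 18963t. Substituting into N ≡ 4 (mod 53) gives 18963t ≡ 32 (mod 53), and since 42⁻¹ ≡ 24 (mod 53), t ≡ 26. Hence N ≡ 7127 + 18963·26 = 500165 (mod 1005039).

500165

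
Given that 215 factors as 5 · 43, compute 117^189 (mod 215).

87

Mod 5: 117 ≡ 2; by Fermat, exponent reduces to 189 mod 4 = 1; 2^1 ≡ 2 (mod 5).
Mod 43: 117 ≡ 31; by Fermat, exponent reduces to 189 mod 42 = 21; 31^21 ≡ 1 (mod 43).
Combine by CRT: x ≡ 2 (mod 5), x ≡ 1 (mod 43) ⇒ x ≡ 87 (mod 215).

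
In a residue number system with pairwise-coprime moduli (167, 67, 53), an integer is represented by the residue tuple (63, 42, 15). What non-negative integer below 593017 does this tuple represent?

477015

The moduli are pairwise coprime; N = 167·67·53 = 593017.
N/167 = 3551; 3551 ≡ 44 (mod 167); 44·19 ≡ 1, so inverse 19.
N/67 = 8851; 8851 ≡ 7 (mod 67); 7·48 ≡ 1, so inverse 48.
N/53 = 11189; 11189 ≡ 6 (mod 53); 6·9 ≡ 1, so inverse 9.
x ≡ 63·3551·19 + 42·8851·48 + 15·11189·9 = 23604678.
23604678 mod 593017 = 477015.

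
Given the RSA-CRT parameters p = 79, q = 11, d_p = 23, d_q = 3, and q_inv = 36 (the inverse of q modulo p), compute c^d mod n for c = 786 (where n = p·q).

m₁ = c^(d_p) mod p: c ≡ 75 (mod 79), and 75^23 mod 79 = 30.
m₂ = c^(d_q) mod q: c ≡ 5 (mod 11), and 5^3 mod 11 = 4.
h = q_inv·(m₁ − m₂) mod p = 36·(30 − 4) mod 79 = 67.
m = m₂ + h·q = 4 + 67·11 = 741.

741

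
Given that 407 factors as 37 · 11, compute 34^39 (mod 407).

232

Mod 37: 34 ≡ 34; by Fermat, exponent reduces to 39 mod 36 = 3; 34^3 ≡ 10 (mod 37).
Mod 11: 34 ≡ 1; by Fermat, exponent reduces to 39 mod 10 = 9; 1^9 ≡ 1 (mod 11).
Combine by CRT: x ≡ 10 (mod 37), x ≡ 1 (mod 11) ⇒ x ≡ 232 (mod 407).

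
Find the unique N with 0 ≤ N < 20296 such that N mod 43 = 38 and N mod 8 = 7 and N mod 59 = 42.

The moduli are pairwise coprime; M = 43·8·59 = 20296.
M/43 = 472; 472 ≡ 42 (mod 43); 42·42 ≡ 1, so inverse 42.
M/8 = 2537; 2537 ≡ 1 (mod 8), inverse 1.
M/59 = 344; 344 ≡ 49 (mod 59); 49·53 ≡ 1, so inverse 53.
N ≡ 38·472·42 + 7·2537·1 + 42·344·53 = 1536815.
1536815 mod 20296 = 14615.

14615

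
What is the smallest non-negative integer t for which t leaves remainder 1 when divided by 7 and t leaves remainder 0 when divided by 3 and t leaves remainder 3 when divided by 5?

Combine the congruences pairwise.
From t ≡ 1 (mod 7) write t = 1 + 7s. Substituting into t ≡ 0 (mod 3) gives 7s ≡ 2 (mod 3), and since 1⁻¹ ≡ 1 (mod 3), s ≡ 2. Hence t ≡ 1 + 7·2 = 15 (mod 21).
From t ≡ 15 (mod 21) write t = 15 + 21s. Substituting into t ≡ 3 (mod 5) gives 21s ≡ 3 (mod 5), and since 1⁻¹ ≡ 1 (mod 5), s ≡ 3. Hence t ≡ 15 + 21·3 = 78 (mod 105).

78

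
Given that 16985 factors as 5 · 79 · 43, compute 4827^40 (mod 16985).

13991

Mod 5: 4827 ≡ 2; since 4 | 40, by Fermat 2^40 ≡ 1 (mod 5).
Mod 79: 4827 ≡ 8; 8^40 ≡ 8 (mod 79).
Mod 43: 4827 ≡ 11; 11^40 ≡ 16 (mod 43).
Combine by CRT: x ≡ 1 (mod 5), x ≡ 8 (mod 79), x ≡ 16 (mod 43) ⇒ x ≡ 13991 (mod 16985).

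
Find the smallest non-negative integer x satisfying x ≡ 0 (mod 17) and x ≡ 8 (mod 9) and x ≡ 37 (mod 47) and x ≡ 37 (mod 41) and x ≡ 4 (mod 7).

932705

The moduli are pairwise coprime; N = 17·9·47·41·7 = 2063817.
N/17 = 121401; 121401 ≡ 4 (mod 17); 4·13 ≡ 1, so inverse 13.
N/9 = 229313; 229313 ≡ 2 (mod 9); 2·5 ≡ 1, so inverse 5.
N/47 = 43911; 43911 ≡ 13 (mod 47); 13·29 ≡ 1, so inverse 29.
N/41 = 50337; 50337 ≡ 30 (mod 41); 30·26 ≡ 1, so inverse 26.
N/7 = 294831; 294831 ≡ 5 (mod 7); 5·3 ≡ 1, so inverse 3.
x ≡ 0·121401·13 + 8·229313·5 + 37·43911·29 + 37·50337·26 + 4·294831·3 = 108251189.
108251189 mod 2063817 = 932705.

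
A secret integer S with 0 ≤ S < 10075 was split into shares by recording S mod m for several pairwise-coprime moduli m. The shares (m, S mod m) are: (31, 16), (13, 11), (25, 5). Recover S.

6030

From S ≡ 16 (mod 31) write S = 16 + 31t. Substituting into S ≡ 11 (mod 13) gives 31t ≡ 8 (mod 13), and since 5⁻¹ ≡ 8 (mod 13), t ≡ 12. Hence S ≡ 16 + 31·12 = 388 (mod 403).
From S ≡ 388 (mod 403) write S = 388 + 403t. Substituting into S ≡ 5 (mod 25) gives 403t ≡ 17 (mod 25), and since 3⁻¹ ≡ 17 (mod 25), t ≡ 14. Hence S ≡ 388 + 403·14 = 6030 (mod 10075).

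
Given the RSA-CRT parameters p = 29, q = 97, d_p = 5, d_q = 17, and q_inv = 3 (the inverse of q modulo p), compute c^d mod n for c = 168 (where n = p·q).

2171

m₁ = c^(d_p) mod p: c ≡ 23 (mod 29), and 23^5 mod 29 = 25.
m₂ = c^(d_q) mod q: c ≡ 71 (mod 97), and 71^17 mod 97 = 37.
h = q_inv·(m₁ − m₂) mod p = 3·(25 − 37) mod 29 = 22.
m = m₂ + h·q = 37 + 22·97 = 2171.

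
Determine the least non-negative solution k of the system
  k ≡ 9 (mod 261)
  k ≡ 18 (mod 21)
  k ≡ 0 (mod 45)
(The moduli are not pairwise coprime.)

Combine the congruences pairwise.
gcd(261, 21) = 3 and 3 | (18 − 9), so the pair is consistent; merging gives k ≡ 270 (mod 1827), where 1827 = lcm(261, 21).
gcd(1827, 45) = 9 and 9 | (0 − 270), so the pair is consistent; merging gives k ≡ 270 (mod 9135), where 9135 = lcm(1827, 45).
The solution is unique modulo lcm(261, 21, 45) = 9135.

270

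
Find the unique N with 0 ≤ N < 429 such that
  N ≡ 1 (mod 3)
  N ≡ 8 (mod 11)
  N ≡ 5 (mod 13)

382

The moduli are pairwise coprime; M = 3·11·13 = 429.
M/3 = 143; 143 ≡ 2 (mod 3); 2·2 ≡ 1, so inverse 2.
M/11 = 39; 39 ≡ 6 (mod 11); 6·2 ≡ 1, so inverse 2.
M/13 = 33; 33 ≡ 7 (mod 13); 7·2 ≡ 1, so inverse 2.
N ≡ 1·143·2 + 8·39·2 + 5·33·2 = 1240.
1240 mod 429 = 382.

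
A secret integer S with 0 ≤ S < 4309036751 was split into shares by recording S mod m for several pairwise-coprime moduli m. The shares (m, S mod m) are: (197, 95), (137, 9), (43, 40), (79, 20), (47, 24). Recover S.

From S ≡ 95 (mod 197) write S = 95 + 197t. Substituting into S ≡ 9 (mod 137) gives 197t ≡ 51 (mod 137), and since 60⁻¹ ≡ 16 (mod 137), t ≡ 131. Hence S ≡ 95 + 197·131 = 25902 (mod 26989).
From S ≡ 25902 (mod 26989) write S = 25902 + 26989t. Substituting into S ≡ 40 (mod 43) gives 26989t ≡ 24 (mod 43), and since 28⁻¹ ≡ 20 (mod 43), t ≡ 7. Hence S ≡ 25902 + 26989·7 = 214825 (mod 1160527).
From S ≡ 214825 (mod 1160527) write S = 214825 + 1160527t. Substituting into S ≡ 20 (mod 79) gives 1160527t ≡ 75 (mod 79), and since 17⁻¹ ≡ 14 (mod 79), t ≡ 23. Hence S ≡ 214825 + 1160527·23 = 26906946 (mod 91681633).
From S ≡ 26906946 (mod 91681633) write S = 26906946 + 91681633t. Substituting into S ≡ 24 (mod 47) gives 91681633t ≡ 14 (mod 47), and since 2⁻¹ ≡ 24 (mod 47), t ≡ 7. Hence S ≡ 26906946 + 91681633·7 = 668678377 (mod 4309036751).

668678377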